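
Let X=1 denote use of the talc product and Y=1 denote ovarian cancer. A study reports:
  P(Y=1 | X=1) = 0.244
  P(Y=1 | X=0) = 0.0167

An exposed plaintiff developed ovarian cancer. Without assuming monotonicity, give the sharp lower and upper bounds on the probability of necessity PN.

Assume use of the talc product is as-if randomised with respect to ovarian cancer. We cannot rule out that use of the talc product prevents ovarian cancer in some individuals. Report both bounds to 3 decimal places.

Let p₁ = 0.244, p₀ = 0.0167.
Under exogeneity alone the bounds on PN are max{0,(p₁−p₀)/p₁} ≤ PN ≤ min{1,(1−p₀)/p₁}.
  lower = (p₁ − p₀)/p₁ = 0.2273 / 0.244 ≈ 0.9316
  upper = min{1, (1 − p₀)/p₁} = 0.9833 / 0.244 ≈ 4.0299 → capped at 1

0.932 ≤ PN ≤ 1.000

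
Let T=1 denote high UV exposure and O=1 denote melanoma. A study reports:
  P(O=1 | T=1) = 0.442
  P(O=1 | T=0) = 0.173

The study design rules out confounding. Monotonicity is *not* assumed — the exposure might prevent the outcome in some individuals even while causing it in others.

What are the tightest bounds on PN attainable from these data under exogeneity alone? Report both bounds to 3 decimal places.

Let p₁ = 0.442, p₀ = 0.173.
Under exogeneity alone the bounds on PN are max{0,(p₁−p₀)/p₁} ≤ PN ≤ min{1,(1−p₀)/p₁}.
  lower = (p₁ − p₀)/p₁ = 0.269 / 0.442 ≈ 0.6086
  upper = min{1, (1 − p₀)/p₁} = 0.827 / 0.442 ≈ 1.8710 → capped at 1

0.609 ≤ PN ≤ 1.000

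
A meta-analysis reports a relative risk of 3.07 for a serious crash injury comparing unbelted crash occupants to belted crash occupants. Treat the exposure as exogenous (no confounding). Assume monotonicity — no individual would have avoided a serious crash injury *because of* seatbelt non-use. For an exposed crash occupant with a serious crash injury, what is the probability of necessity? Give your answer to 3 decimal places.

PN ≈ 0.674

Under exogeneity and monotonicity, PN = (RR − 1) / RR = 1 − 1/RR.
PN = (3.07 − 1) / 3.07 = 2.07 / 3.07 ≈ 0.6743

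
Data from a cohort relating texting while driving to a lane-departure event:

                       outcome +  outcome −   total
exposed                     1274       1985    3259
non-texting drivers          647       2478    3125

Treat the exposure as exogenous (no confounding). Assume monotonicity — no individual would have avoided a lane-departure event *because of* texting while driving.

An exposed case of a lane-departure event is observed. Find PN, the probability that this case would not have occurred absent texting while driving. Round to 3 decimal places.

p₁ = P(outcome | exposed) = 1274/3259 = 0.39092
p₀ = P(outcome | unexposed) = 647/3125 = 0.20704
Under exogeneity and monotonicity, PN = (p₁ − p₀)/p₁.
PN = (0.39092 − 0.20704) / 0.39092 ≈ 0.4704

PN ≈ 0.470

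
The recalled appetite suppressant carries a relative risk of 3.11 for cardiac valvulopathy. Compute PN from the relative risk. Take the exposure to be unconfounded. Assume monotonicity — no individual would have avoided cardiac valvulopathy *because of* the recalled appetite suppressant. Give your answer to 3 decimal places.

PN ≈ 0.678

Under exogeneity and monotonicity, PN = (RR − 1) / RR = 1 − 1/RR.
PN = (3.11 − 1) / 3.11 = 2.11 / 3.11 ≈ 0.6785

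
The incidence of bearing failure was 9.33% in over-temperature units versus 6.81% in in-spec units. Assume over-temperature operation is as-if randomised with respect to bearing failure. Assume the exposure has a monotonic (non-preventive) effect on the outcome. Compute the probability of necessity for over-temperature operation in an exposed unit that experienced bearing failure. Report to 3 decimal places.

PN ≈ 0.270

p₁ = 0.0933, p₀ = 0.0681.
Under exogeneity and monotonicity, PN = (p₁ − p₀) / p₁.
PN = (0.0933 − 0.0681) / 0.0933 = 0.0252 / 0.0933 ≈ 0.2701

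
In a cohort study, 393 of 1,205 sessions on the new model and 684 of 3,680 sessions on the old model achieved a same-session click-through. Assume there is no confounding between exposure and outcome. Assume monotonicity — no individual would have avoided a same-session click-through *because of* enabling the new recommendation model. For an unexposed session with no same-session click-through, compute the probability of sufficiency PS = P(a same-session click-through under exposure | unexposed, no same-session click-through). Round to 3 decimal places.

p₁ = P(outcome | exposed) = 393/1205 = 0.32614
p₀ = P(outcome | unexposed) = 684/3680 = 0.18587
Under exogeneity and monotonicity, PS = (p₁ − p₀) / (1 − p₀).
PS = (0.32614 − 0.18587) / (1 − 0.18587) = 0.14027 / 0.81413 ≈ 0.1723

PS ≈ 0.172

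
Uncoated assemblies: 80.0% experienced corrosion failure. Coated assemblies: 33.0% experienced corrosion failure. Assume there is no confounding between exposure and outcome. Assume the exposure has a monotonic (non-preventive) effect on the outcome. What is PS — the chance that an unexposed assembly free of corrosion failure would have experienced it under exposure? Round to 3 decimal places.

PS ≈ 0.701

p₁ = 0.8, p₀ = 0.33.
Under exogeneity and monotonicity, PS = (p₁ − p₀) / (1 − p₀).
PS = (0.8 − 0.33) / (1 − 0.33) = 0.47 / 0.67 ≈ 0.7015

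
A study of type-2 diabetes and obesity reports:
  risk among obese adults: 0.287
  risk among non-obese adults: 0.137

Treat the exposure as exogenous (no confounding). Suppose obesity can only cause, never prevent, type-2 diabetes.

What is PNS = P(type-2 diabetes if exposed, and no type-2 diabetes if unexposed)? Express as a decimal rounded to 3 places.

Let p₁ = 0.287, p₀ = 0.137.
Under exogeneity and monotonicity, PNS = p₁ − p₀.
PNS = 0.287 − 0.137 = 0.15

PNS ≈ 0.150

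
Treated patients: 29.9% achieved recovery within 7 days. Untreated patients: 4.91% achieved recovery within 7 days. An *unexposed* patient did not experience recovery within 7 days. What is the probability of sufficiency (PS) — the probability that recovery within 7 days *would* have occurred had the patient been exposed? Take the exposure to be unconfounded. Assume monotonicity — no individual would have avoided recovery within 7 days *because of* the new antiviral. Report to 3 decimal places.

PS ≈ 0.263

p₁ = 0.299, p₀ = 0.0491.
Under exogeneity and monotonicity, PS = (p₁ − p₀) / (1 − p₀).
PS = (0.299 − 0.0491) / (1 − 0.0491) = 0.2499 / 0.9509 ≈ 0.2628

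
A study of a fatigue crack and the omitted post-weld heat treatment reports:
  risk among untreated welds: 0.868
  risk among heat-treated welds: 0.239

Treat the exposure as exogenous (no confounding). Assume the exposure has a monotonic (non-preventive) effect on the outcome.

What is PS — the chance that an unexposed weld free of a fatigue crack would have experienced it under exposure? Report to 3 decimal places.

Let p₁ = 0.868, p₀ = 0.239.
Under exogeneity and monotonicity, PS = (p₁ − p₀) / (1 − p₀).
PS = (0.868 − 0.239) / (1 − 0.239) = 0.629 / 0.761 ≈ 0.8265

PS ≈ 0.827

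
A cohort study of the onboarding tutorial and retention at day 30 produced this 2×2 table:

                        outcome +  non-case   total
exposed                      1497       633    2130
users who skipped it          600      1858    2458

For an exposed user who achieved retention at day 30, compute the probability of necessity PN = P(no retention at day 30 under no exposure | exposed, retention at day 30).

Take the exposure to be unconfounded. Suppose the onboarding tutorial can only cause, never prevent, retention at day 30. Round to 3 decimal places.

PN ≈ 0.653

p₁ = P(outcome | exposed) = 1497/2130 = 0.70282
p₀ = P(outcome | unexposed) = 600/2458 = 0.2441
Under exogeneity and monotonicity, PN = (p₁ − p₀) / p₁.
PN = (0.70282 − 0.2441) / 0.70282 = 0.45872 / 0.70282 ≈ 0.6527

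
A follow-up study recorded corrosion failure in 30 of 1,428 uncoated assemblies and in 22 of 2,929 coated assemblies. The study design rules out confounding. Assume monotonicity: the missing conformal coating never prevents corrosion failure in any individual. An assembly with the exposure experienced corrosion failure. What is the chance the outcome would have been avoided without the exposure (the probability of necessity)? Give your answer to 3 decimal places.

p₁ = P(outcome | exposed) = 30/1428 = 0.021008
p₀ = P(outcome | unexposed) = 22/2929 = 0.0075111
Under exogeneity and monotonicity, PN = (p₁ − p₀) / p₁.
PN = (0.021008 − 0.0075111) / 0.021008 = 0.013497 / 0.021008 ≈ 0.6425

PN ≈ 0.642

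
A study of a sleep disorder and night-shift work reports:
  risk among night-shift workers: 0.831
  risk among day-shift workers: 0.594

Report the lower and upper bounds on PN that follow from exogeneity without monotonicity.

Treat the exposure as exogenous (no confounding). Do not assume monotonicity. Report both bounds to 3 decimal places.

Let p₁ = 0.831, p₀ = 0.594.
Under exogeneity alone the bounds on PN are max{0,(p₁−p₀)/p₁} ≤ PN ≤ min{1,(1−p₀)/p₁}.
  lower = (p₁ − p₀)/p₁ = 0.237 / 0.831 ≈ 0.2852
  upper = min{1, (1 − p₀)/p₁} = 0.406 / 0.831 ≈ 0.4886

0.285 ≤ PN ≤ 0.489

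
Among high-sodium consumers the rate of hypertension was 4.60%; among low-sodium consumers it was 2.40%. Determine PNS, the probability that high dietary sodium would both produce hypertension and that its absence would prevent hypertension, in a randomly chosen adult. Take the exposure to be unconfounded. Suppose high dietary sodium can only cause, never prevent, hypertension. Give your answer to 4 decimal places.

p₁ = 0.046, p₀ = 0.024.
Under exogeneity and monotonicity, PNS = p₁ − p₀.
PNS = 0.046 − 0.024 = 0.022

PNS ≈ 0.0220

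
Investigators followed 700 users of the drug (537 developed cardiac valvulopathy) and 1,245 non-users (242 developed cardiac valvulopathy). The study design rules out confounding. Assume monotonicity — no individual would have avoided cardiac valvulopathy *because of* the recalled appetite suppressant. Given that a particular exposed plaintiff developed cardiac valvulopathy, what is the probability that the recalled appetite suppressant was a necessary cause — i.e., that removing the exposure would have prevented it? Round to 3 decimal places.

PN ≈ 0.747

p₁ = P(outcome | exposed) = 537/700 = 0.76714
p₀ = P(outcome | unexposed) = 242/1245 = 0.19438
Under exogeneity and monotonicity, PN = (p₁ − p₀) / p₁.
PN = (0.76714 − 0.19438) / 0.76714 = 0.57277 / 0.76714 ≈ 0.7466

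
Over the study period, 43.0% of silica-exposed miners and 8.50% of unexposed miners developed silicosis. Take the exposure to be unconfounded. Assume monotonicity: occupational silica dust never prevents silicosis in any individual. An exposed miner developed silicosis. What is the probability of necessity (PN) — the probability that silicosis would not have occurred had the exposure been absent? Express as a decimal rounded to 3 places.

PN ≈ 0.802

p₁ = 0.43, p₀ = 0.085.
Under exogeneity and monotonicity, PN = (p₁ − p₀) / p₁.
PN = (0.43 − 0.085) / 0.43 = 0.345 / 0.43 ≈ 0.8023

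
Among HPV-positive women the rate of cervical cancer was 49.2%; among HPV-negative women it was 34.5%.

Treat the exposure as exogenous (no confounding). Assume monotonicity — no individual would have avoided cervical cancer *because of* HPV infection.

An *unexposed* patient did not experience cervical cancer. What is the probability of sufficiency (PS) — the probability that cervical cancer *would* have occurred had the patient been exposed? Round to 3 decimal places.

PS ≈ 0.224

p₁ = 0.492, p₀ = 0.345.
Under exogeneity and monotonicity, PS = (p₁ − p₀) / (1 − p₀).
PS = (0.492 − 0.345) / (1 − 0.345) = 0.147 / 0.655 ≈ 0.2244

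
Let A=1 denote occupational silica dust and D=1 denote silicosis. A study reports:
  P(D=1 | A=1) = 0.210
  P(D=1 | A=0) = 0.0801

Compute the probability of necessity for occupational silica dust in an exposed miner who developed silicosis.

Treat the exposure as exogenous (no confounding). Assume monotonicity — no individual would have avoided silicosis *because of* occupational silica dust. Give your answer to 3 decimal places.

Let p₁ = 0.21, p₀ = 0.0801.
Under exogeneity and monotonicity, PN = (p₁ − p₀) / p₁.
PN = (0.21 − 0.0801) / 0.21 = 0.1299 / 0.21 ≈ 0.6186

PN ≈ 0.619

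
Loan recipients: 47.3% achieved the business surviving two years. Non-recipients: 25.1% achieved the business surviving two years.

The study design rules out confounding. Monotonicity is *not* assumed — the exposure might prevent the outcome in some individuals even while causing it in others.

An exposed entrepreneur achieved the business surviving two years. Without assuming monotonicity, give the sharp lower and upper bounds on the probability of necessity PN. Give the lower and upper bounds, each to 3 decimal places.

p₁ = 0.473, p₀ = 0.251.
Under exogeneity alone the bounds on PN are max{0,(p₁−p₀)/p₁} ≤ PN ≤ min{1,(1−p₀)/p₁}.
  lower = (p₁ − p₀)/p₁ = 0.222 / 0.473 ≈ 0.4693
  upper = min{1, (1 − p₀)/p₁} = 0.749 / 0.473 ≈ 1.5835 → capped at 1

0.469 ≤ PN ≤ 1.000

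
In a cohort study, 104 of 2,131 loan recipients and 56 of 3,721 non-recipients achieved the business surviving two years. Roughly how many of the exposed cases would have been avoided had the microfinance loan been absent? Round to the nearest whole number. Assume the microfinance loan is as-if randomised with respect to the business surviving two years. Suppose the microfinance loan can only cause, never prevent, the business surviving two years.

p₁ = P(outcome | exposed) = 104/2131 = 0.048803
p₀ = P(outcome | unexposed) = 56/3721 = 0.01505
PN = (p₁ − p₀)/p₁ = (0.048803 − 0.01505) / 0.048803 ≈ 0.69163.
Attributable cases ≈ PN × (exposed cases) = 0.69163 × 104 ≈ 71.93.

about 72 cases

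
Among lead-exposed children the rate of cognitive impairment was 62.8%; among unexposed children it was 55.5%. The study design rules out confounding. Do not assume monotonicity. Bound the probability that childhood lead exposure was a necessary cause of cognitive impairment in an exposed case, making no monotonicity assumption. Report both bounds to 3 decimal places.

p₁ = 0.628, p₀ = 0.555.
Under exogeneity alone the bounds on PN are max{0,(p₁−p₀)/p₁} ≤ PN ≤ min{1,(1−p₀)/p₁}.
  lower = (p₁ − p₀)/p₁ = 0.073 / 0.628 ≈ 0.1162
  upper = min{1, (1 − p₀)/p₁} = 0.445 / 0.628 ≈ 0.7086

0.116 ≤ PN ≤ 0.709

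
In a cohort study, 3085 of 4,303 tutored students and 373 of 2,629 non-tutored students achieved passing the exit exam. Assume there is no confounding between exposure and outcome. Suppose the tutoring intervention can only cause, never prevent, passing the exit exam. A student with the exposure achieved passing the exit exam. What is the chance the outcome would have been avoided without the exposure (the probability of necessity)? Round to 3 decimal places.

p₁ = P(outcome | exposed) = 3085/4303 = 0.71694
p₀ = P(outcome | unexposed) = 373/2629 = 0.14188
Under exogeneity and monotonicity, PN = (p₁ − p₀) / p₁.
PN = (0.71694 − 0.14188) / 0.71694 = 0.57506 / 0.71694 ≈ 0.8021

PN ≈ 0.802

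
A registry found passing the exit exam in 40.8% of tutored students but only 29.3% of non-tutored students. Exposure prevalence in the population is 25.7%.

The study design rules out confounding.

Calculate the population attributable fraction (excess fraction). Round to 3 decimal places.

p₁ = 0.408, p₀ = 0.293.
Overall risk P(Y=1) = π·p₁ + (1−π)·p₀ = 0.257×0.408 + 0.743×0.293 = 0.32255.
Under exogeneity, PAF = [P(Y=1) − p₀] / P(Y=1).
PAF = (0.32255 − 0.293) / 0.32255 ≈ 0.0916

PAF ≈ 0.092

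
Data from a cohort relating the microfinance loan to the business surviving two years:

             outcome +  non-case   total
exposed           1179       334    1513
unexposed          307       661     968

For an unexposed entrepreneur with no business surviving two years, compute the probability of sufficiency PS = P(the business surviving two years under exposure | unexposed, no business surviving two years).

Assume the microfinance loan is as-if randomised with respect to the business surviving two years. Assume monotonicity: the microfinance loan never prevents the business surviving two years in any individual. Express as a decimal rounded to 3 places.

p₁ = P(outcome | exposed) = 1179/1513 = 0.77925
p₀ = P(outcome | unexposed) = 307/968 = 0.31715
Under exogeneity and monotonicity, PS = (p₁ − p₀)/(1 − p₀).
PS = (0.77925 − 0.31715) / 0.68285 ≈ 0.6767

PS ≈ 0.677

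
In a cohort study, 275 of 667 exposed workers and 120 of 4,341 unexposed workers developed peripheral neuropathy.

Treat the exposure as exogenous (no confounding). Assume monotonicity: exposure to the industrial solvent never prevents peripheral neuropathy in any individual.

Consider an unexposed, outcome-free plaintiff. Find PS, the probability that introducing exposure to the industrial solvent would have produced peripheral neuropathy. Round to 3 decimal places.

p₁ = P(outcome | exposed) = 275/667 = 0.41229
p₀ = P(outcome | unexposed) = 120/4341 = 0.027643
Under exogeneity and monotonicity, PS = (p₁ − p₀) / (1 − p₀).
PS = (0.41229 − 0.027643) / (1 − 0.027643) = 0.38465 / 0.97236 ≈ 0.3956

PS ≈ 0.396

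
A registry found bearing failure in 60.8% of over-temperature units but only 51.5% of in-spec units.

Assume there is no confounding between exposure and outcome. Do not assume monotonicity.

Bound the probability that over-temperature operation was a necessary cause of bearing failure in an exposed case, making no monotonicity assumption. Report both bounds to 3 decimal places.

0.153 ≤ PN ≤ 0.798

p₁ = 0.608, p₀ = 0.515.
Under exogeneity alone the bounds on PN are max{0,(p₁−p₀)/p₁} ≤ PN ≤ min{1,(1−p₀)/p₁}.
  lower = (p₁ − p₀)/p₁ = 0.093 / 0.608 ≈ 0.1530
  upper = min{1, (1 − p₀)/p₁} = 0.485 / 0.608 ≈ 0.7977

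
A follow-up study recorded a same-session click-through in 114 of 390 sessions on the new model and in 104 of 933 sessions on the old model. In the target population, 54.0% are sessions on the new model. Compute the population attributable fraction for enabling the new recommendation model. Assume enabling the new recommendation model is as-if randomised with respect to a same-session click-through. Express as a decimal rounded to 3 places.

PAF ≈ 0.467

p₁ = P(outcome | exposed) = 114/390 = 0.29231
p₀ = P(outcome | unexposed) = 104/933 = 0.11147
Overall risk P(Y=1) = π·p₁ + (1−π)·p₀ = 0.54×0.29231 + 0.46×0.11147 = 0.20912.
Under exogeneity, PAF = [P(Y=1) − p₀] / P(Y=1).
PAF = (0.20912 − 0.11147) / 0.20912 ≈ 0.4670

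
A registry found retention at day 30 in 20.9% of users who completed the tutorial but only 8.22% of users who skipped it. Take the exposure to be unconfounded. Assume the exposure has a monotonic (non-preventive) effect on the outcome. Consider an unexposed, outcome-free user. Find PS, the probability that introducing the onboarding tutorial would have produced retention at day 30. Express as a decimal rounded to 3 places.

p₁ = 0.209, p₀ = 0.0822.
Under exogeneity and monotonicity, PS = (p₁ − p₀) / (1 − p₀).
PS = (0.209 − 0.0822) / (1 − 0.0822) = 0.1268 / 0.9178 ≈ 0.1382

PS ≈ 0.138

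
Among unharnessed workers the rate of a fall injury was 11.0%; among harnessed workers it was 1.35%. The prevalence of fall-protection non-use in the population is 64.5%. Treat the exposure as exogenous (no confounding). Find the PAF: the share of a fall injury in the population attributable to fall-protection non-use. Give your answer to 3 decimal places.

PAF ≈ 0.822

p₁ = 0.11, p₀ = 0.0135.
Overall risk P(Y=1) = π·p₁ + (1−π)·p₀ = 0.645×0.11 + 0.355×0.0135 = 0.075743.
Under exogeneity, PAF = [P(Y=1) − p₀] / P(Y=1).
PAF = (0.075743 − 0.0135) / 0.075743 ≈ 0.8218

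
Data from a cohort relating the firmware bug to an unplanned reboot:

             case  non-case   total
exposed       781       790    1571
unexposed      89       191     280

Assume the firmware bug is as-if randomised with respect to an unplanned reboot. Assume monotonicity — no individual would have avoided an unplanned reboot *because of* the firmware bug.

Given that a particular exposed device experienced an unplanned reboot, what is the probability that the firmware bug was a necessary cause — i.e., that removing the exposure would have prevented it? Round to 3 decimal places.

PN ≈ 0.361

p₁ = P(outcome | exposed) = 781/1571 = 0.49714
p₀ = P(outcome | unexposed) = 89/280 = 0.31786
Under exogeneity and monotonicity, PN = (p₁ − p₀) / p₁.
PN = (0.49714 − 0.31786) / 0.49714 = 0.17928 / 0.49714 ≈ 0.3606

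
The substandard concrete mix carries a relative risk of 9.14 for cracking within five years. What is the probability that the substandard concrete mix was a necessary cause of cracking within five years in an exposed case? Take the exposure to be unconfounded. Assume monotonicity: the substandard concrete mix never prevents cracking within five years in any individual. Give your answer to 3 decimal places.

Under exogeneity and monotonicity, PN = (RR − 1) / RR = 1 − 1/RR.
PN = (9.14 − 1) / 9.14 = 8.14 / 9.14 ≈ 0.8906

PN ≈ 0.891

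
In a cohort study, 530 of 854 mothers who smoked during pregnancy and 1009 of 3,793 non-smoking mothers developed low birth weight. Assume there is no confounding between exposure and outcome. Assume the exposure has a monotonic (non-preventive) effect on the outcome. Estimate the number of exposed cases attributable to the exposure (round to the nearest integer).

p₁ = P(outcome | exposed) = 530/854 = 0.62061
p₀ = P(outcome | unexposed) = 1009/3793 = 0.26602
PN = (p₁ − p₀)/p₁ = (0.62061 − 0.26602) / 0.62061 ≈ 0.57136.
Attributable cases ≈ PN × (exposed cases) = 0.57136 × 530 ≈ 302.82.

about 303 cases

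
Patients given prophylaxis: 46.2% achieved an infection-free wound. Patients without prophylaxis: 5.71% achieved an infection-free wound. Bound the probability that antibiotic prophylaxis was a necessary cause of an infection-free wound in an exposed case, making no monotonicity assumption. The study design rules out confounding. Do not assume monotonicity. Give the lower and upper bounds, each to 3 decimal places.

0.876 ≤ PN ≤ 1.000

p₁ = 0.462, p₀ = 0.0571.
Under exogeneity alone the bounds on PN are max{0,(p₁−p₀)/p₁} ≤ PN ≤ min{1,(1−p₀)/p₁}.
  lower = (p₁ − p₀)/p₁ = 0.4049 / 0.462 ≈ 0.8764
  upper = min{1, (1 − p₀)/p₁} = 0.9429 / 0.462 ≈ 2.0409 → capped at 1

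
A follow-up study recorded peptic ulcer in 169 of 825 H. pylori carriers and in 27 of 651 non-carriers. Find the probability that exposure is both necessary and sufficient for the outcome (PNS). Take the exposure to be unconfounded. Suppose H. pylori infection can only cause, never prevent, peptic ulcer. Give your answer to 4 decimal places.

PNS ≈ 0.1634

p₁ = P(outcome | exposed) = 169/825 = 0.20485
p₀ = P(outcome | unexposed) = 27/651 = 0.041475
Under exogeneity and monotonicity, PNS = p₁ − p₀.
PNS = 0.20485 − 0.041475 = 0.16337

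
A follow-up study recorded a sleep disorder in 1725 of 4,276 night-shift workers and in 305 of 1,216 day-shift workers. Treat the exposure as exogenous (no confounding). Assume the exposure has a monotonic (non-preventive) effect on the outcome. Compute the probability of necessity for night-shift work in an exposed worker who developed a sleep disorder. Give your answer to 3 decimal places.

p₁ = P(outcome | exposed) = 1725/4276 = 0.40341
p₀ = P(outcome | unexposed) = 305/1216 = 0.25082
Under exogeneity and monotonicity, PN = (p₁ − p₀) / p₁.
PN = (0.40341 − 0.25082) / 0.40341 = 0.15259 / 0.40341 ≈ 0.3783

PN ≈ 0.378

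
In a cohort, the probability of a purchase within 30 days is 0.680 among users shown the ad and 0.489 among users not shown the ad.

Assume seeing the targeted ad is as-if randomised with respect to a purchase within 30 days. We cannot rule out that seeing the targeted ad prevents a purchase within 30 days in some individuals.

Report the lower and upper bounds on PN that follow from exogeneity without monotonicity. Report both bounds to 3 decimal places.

0.281 ≤ PN ≤ 0.751

Let p₁ = 0.68, p₀ = 0.489.
Under exogeneity alone the bounds on PN are max{0,(p₁−p₀)/p₁} ≤ PN ≤ min{1,(1−p₀)/p₁}.
  lower = (p₁ − p₀)/p₁ = 0.191 / 0.68 ≈ 0.2809
  upper = min{1, (1 − p₀)/p₁} = 0.511 / 0.68 ≈ 0.7515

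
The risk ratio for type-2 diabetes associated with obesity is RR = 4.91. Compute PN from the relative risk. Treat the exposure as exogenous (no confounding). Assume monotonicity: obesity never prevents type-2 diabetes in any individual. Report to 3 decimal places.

PN ≈ 0.796

Under exogeneity and monotonicity, PN = (RR − 1) / RR = 1 − 1/RR.
PN = (4.91 − 1) / 4.91 = 3.91 / 4.91 ≈ 0.7963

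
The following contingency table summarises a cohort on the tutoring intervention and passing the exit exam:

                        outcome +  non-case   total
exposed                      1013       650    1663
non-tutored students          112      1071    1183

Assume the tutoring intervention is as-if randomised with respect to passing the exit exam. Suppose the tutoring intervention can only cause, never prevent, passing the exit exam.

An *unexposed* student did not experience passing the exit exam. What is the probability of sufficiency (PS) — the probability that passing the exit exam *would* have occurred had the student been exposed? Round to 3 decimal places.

PS ≈ 0.568

p₁ = P(outcome | exposed) = 1013/1663 = 0.60914
p₀ = P(outcome | unexposed) = 112/1183 = 0.094675
Under exogeneity and monotonicity, PS = (p₁ − p₀)/(1 − p₀).
PS = (0.60914 − 0.094675) / 0.90533 ≈ 0.5683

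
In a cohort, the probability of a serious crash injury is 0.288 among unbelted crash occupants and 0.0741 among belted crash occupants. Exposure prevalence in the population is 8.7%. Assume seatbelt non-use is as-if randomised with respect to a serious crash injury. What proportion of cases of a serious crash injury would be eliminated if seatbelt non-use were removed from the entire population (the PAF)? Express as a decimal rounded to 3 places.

Let p₁ = 0.288, p₀ = 0.0741.
Overall risk P(Y=1) = π·p₁ + (1−π)·p₀ = 0.087×0.288 + 0.913×0.0741 = 0.092709.
Under exogeneity, PAF = [P(Y=1) − p₀] / P(Y=1).
PAF = (0.092709 − 0.0741) / 0.092709 ≈ 0.2007

PAF ≈ 0.201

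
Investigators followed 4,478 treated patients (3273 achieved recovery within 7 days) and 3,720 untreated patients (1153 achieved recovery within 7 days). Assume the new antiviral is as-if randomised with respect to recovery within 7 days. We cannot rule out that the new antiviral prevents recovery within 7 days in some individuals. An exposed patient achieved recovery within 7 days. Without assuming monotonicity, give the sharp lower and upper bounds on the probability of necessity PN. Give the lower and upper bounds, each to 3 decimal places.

p₁ = P(outcome | exposed) = 3273/4478 = 0.73091
p₀ = P(outcome | unexposed) = 1153/3720 = 0.30995
Under exogeneity alone the bounds on PN are max{0,(p₁−p₀)/p₁} ≤ PN ≤ min{1,(1−p₀)/p₁}.
  lower = (p₁ − p₀)/p₁ = 0.42096 / 0.73091 ≈ 0.5759
  upper = min{1, (1 − p₀)/p₁} = 0.69005 / 0.73091 ≈ 0.9441

0.576 ≤ PN ≤ 0.944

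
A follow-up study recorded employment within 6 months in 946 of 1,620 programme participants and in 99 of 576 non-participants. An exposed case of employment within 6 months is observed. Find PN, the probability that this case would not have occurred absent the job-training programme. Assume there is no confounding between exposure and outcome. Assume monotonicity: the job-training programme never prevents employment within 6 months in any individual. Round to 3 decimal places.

PN ≈ 0.706

p₁ = P(outcome | exposed) = 946/1620 = 0.58395
p₀ = P(outcome | unexposed) = 99/576 = 0.17188
Under exogeneity and monotonicity, PN = (p₁ − p₀) / p₁.
PN = (0.58395 − 0.17188) / 0.58395 = 0.41208 / 0.58395 ≈ 0.7057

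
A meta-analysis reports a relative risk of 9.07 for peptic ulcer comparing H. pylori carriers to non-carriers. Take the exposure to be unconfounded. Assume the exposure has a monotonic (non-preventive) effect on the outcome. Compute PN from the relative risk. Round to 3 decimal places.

Under exogeneity and monotonicity, PN = (RR − 1) / RR = 1 − 1/RR.
PN = (9.07 − 1) / 9.07 = 8.07 / 9.07 ≈ 0.8897

PN ≈ 0.890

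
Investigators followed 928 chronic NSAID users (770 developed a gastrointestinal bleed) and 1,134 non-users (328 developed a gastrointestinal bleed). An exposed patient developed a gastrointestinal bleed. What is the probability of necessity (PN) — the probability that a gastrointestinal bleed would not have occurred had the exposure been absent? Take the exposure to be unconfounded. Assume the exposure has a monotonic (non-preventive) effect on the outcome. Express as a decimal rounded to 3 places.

p₁ = P(outcome | exposed) = 770/928 = 0.82974
p₀ = P(outcome | unexposed) = 328/1134 = 0.28924
Under exogeneity and monotonicity, PN = (p₁ − p₀) / p₁.
PN = (0.82974 − 0.28924) / 0.82974 = 0.5405 / 0.82974 ≈ 0.6514

PN ≈ 0.651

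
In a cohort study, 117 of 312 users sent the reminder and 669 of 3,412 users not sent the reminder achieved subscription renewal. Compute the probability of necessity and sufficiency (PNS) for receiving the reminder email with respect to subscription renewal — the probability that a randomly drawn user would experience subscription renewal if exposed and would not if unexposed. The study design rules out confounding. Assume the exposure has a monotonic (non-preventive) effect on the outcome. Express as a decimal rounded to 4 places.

p₁ = P(outcome | exposed) = 117/312 = 0.375
p₀ = P(outcome | unexposed) = 669/3412 = 0.19607
Under exogeneity and monotonicity, PNS = p₁ − p₀.
PNS = 0.375 − 0.19607 = 0.17893

PNS ≈ 0.1789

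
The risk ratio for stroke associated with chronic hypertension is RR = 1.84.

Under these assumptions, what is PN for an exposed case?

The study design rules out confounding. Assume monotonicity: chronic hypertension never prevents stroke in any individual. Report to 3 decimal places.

PN ≈ 0.457

Under exogeneity and monotonicity, PN = (RR − 1) / RR = 1 − 1/RR.
PN = (1.84 − 1) / 1.84 = 0.84 / 1.84 ≈ 0.4565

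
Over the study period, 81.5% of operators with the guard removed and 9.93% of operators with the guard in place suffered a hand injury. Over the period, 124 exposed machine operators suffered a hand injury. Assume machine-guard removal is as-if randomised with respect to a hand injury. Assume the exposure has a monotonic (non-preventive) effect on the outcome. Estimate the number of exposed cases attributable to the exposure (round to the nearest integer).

about 109 cases

p₁ = 0.815, p₀ = 0.0993.
PN = (p₁ − p₀)/p₁ = (0.815 − 0.0993) / 0.815 ≈ 0.87816.
Attributable cases ≈ PN × (exposed cases) = 0.87816 × 124 ≈ 108.89.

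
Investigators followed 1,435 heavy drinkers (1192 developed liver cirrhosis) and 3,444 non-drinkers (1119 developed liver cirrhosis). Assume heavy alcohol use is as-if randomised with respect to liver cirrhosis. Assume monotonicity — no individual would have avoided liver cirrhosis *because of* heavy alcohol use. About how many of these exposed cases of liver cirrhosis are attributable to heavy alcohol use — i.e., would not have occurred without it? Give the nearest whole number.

p₁ = P(outcome | exposed) = 1192/1435 = 0.83066
p₀ = P(outcome | unexposed) = 1119/3444 = 0.32491
PN = (p₁ − p₀)/p₁ = (0.83066 − 0.32491) / 0.83066 ≈ 0.60885.
Attributable cases ≈ PN × (exposed cases) = 0.60885 × 1192 ≈ 725.75.

about 726 cases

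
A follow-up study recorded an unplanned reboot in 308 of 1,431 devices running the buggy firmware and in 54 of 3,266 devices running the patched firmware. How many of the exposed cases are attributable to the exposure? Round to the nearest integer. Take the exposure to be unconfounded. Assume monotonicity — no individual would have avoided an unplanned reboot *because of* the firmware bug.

about 284 cases

p₁ = P(outcome | exposed) = 308/1431 = 0.21523
p₀ = P(outcome | unexposed) = 54/3266 = 0.016534
PN = (p₁ − p₀)/p₁ = (0.21523 − 0.016534) / 0.21523 ≈ 0.92318.
Attributable cases ≈ PN × (exposed cases) = 0.92318 × 308 ≈ 284.34.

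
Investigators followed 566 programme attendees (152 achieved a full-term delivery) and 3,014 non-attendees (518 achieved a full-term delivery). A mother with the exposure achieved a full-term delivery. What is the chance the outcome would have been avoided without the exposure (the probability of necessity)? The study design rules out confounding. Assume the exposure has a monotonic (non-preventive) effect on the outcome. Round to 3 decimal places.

PN ≈ 0.360

p₁ = P(outcome | exposed) = 152/566 = 0.26855
p₀ = P(outcome | unexposed) = 518/3014 = 0.17186
Under exogeneity and monotonicity, PN = (p₁ − p₀) / p₁.
PN = (0.26855 − 0.17186) / 0.26855 = 0.096687 / 0.26855 ≈ 0.3600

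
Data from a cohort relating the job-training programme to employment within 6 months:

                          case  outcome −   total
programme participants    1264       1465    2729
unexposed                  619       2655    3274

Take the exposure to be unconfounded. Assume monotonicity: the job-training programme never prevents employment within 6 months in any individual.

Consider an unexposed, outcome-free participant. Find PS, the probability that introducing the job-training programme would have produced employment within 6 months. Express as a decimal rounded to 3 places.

PS ≈ 0.338

p₁ = P(outcome | exposed) = 1264/2729 = 0.46317
p₀ = P(outcome | unexposed) = 619/3274 = 0.18907
Under exogeneity and monotonicity, PS = (p₁ − p₀)/(1 − p₀).
PS = (0.46317 − 0.18907) / 0.81093 ≈ 0.3380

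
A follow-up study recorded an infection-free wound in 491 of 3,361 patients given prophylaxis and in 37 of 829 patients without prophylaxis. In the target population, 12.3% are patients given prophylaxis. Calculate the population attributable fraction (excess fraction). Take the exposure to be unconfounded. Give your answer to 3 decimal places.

p₁ = P(outcome | exposed) = 491/3361 = 0.14609
p₀ = P(outcome | unexposed) = 37/829 = 0.044632
Overall risk P(Y=1) = π·p₁ + (1−π)·p₀ = 0.123×0.14609 + 0.877×0.044632 = 0.057111.
Under exogeneity, PAF = [P(Y=1) − p₀] / P(Y=1).
PAF = (0.057111 − 0.044632) / 0.057111 ≈ 0.2185

PAF ≈ 0.219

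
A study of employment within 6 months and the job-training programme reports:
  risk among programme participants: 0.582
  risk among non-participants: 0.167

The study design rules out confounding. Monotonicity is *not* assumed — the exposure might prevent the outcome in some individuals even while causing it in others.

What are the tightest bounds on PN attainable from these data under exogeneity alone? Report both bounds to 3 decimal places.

0.713 ≤ PN ≤ 1.000

Let p₁ = 0.582, p₀ = 0.167.
Under exogeneity alone the bounds on PN are max{0,(p₁−p₀)/p₁} ≤ PN ≤ min{1,(1−p₀)/p₁}.
  lower = (p₁ − p₀)/p₁ = 0.415 / 0.582 ≈ 0.7131
  upper = min{1, (1 − p₀)/p₁} = 0.833 / 0.582 ≈ 1.4313 → capped at 1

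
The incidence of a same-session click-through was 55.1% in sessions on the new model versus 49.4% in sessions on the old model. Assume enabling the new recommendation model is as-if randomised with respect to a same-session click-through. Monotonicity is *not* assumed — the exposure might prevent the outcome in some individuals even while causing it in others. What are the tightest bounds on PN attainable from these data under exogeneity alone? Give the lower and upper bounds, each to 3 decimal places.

p₁ = 0.551, p₀ = 0.494.
Under exogeneity alone the bounds on PN are max{0,(p₁−p₀)/p₁} ≤ PN ≤ min{1,(1−p₀)/p₁}.
  lower = (p₁ − p₀)/p₁ = 0.057 / 0.551 ≈ 0.1034
  upper = min{1, (1 − p₀)/p₁} = 0.506 / 0.551 ≈ 0.9183

0.103 ≤ PN ≤ 0.918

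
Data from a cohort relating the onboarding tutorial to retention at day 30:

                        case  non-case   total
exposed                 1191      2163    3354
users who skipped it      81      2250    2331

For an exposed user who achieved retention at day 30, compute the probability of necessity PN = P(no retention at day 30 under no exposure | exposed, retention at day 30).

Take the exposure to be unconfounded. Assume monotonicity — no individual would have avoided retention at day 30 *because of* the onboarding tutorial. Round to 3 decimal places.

p₁ = P(outcome | exposed) = 1191/3354 = 0.3551
p₀ = P(outcome | unexposed) = 81/2331 = 0.034749
Under exogeneity and monotonicity, PN = (p₁ − p₀)/p₁.
PN = (0.3551 − 0.034749) / 0.3551 ≈ 0.9021

PN ≈ 0.902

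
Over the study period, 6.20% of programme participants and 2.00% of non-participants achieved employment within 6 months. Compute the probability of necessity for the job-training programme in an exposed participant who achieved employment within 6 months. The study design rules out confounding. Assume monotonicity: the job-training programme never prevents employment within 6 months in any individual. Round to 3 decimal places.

p₁ = 0.062, p₀ = 0.02.
Under exogeneity and monotonicity, PN = (p₁ − p₀) / p₁.
PN = (0.062 − 0.02) / 0.062 = 0.042 / 0.062 ≈ 0.6774

PN ≈ 0.677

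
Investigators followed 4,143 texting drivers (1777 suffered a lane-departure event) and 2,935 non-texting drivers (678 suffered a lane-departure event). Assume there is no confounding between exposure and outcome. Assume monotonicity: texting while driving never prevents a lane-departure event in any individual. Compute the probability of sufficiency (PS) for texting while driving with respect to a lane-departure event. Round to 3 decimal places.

p₁ = P(outcome | exposed) = 1777/4143 = 0.42892
p₀ = P(outcome | unexposed) = 678/2935 = 0.23101
Under exogeneity and monotonicity, PS = (p₁ − p₀) / (1 − p₀).
PS = (0.42892 − 0.23101) / (1 − 0.23101) = 0.19791 / 0.76899 ≈ 0.2574

PS ≈ 0.257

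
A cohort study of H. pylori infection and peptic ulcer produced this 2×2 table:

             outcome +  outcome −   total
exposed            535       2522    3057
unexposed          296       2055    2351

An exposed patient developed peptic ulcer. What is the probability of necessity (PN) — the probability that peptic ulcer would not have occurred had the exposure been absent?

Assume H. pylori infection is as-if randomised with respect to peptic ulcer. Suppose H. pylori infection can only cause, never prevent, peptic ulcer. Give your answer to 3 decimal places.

p₁ = P(outcome | exposed) = 535/3057 = 0.17501
p₀ = P(outcome | unexposed) = 296/2351 = 0.1259
Under exogeneity and monotonicity, PN = (p₁ − p₀) / p₁.
PN = (0.17501 − 0.1259) / 0.17501 = 0.049104 / 0.17501 ≈ 0.2806

PN ≈ 0.281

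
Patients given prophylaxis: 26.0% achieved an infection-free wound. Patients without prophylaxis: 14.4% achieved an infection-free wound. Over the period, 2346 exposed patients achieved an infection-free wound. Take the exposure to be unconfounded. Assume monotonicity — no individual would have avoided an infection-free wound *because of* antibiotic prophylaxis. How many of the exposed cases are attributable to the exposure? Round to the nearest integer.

about 1047 cases

p₁ = 0.26, p₀ = 0.144.
PN = (p₁ − p₀)/p₁ = (0.26 − 0.144) / 0.26 ≈ 0.44615.
Attributable cases ≈ PN × (exposed cases) = 0.44615 × 2346 ≈ 1046.68.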